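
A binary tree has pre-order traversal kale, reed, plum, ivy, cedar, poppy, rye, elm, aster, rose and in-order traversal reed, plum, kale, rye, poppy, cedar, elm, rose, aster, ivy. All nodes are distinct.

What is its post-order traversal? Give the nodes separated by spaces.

The first element of pre-order is the root; it splits in-order into left and right subtrees.
Root kale: left subtree has 2 nodes {reed, plum}, right has 7 {rye, poppy, cedar, elm, rose, aster, ivy}.
  Root reed: left subtree has 0 nodes { }, right has 1 {plum}.
  Root ivy: left subtree has 6 nodes {rye, poppy, cedar, elm, rose, aster}, right has 0 { }.
    Root cedar: left subtree has 2 nodes {rye, poppy}, right has 3 {elm, rose, aster}.
      Root poppy: left subtree has 1 node {rye}, right has 0 { }.
      Root elm: left subtree has 0 nodes { }, right has 2 {rose, aster}.
        Root aster: left subtree has 1 node {rose}, right has 0 { }.

plum reed rye poppy rose aster elm cedar ivy kale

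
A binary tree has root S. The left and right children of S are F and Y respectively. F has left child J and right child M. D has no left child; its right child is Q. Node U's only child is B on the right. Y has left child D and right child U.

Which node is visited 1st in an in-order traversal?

J

In-order visits the left subtree, then the node, then the right subtree.
At S: go left to F.
  At F: go left to J.
    J is a leaf — visit J.
  Visit F.
  At F: go right to M.
    M is a leaf — visit M.
Visit S.
At S: go right to Y.
  At Y: go left to D.
    At D: no left child.
    Visit D.
    At D: go right to Q.
      Q is a leaf — visit Q.
  Visit Y.
  At Y: go right to U.
    At U: no left child.
    Visit U.
    At U: go right to B.
      B is a leaf — visit B.
Full in-order sequence: J, F, M, S, D, Q, Y, U, B.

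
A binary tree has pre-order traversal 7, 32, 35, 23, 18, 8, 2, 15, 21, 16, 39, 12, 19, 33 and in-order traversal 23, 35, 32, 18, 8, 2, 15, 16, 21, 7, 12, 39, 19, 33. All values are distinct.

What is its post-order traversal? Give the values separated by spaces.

23 35 16 21 15 2 8 18 32 12 33 19 39 7

The first element of pre-order is the root; it splits in-order into left and right subtrees.
Root 7: left subtree has 9 nodes {23, 35, 32, 18, 8, 2, 15, 16, 21}, right has 4 {12, 39, 19, 33}.
  Root 32: left subtree has 2 nodes {23, 35}, right has 6 {18, 8, 2, 15, 16, 21}.
    Root 35: left subtree has 1 node {23}, right has 0 { }.
    Root 18: left subtree has 0 nodes { }, right has 5 {8, 2, 15, 16, 21}.
      Root 8: left subtree has 0 nodes { }, right has 4 {2, 15, 16, 21}.
        Root 2: left subtree has 0 nodes { }, right has 3 {15, 16, 21}.
          Root 15: left subtree has 0 nodes { }, right has 2 {16, 21}.
            Root 21: left subtree has 1 node {16}, right has 0 { }.
  Root 39: left subtree has 1 node {12}, right has 2 {19, 33}.
    Root 19: left subtree has 0 nodes { }, right has 1 {33}.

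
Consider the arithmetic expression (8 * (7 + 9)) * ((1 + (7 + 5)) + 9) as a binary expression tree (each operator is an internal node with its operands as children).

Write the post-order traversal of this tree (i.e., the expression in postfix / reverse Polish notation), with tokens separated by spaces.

Post-order on an expression tree gives postfix notation: for each operator, emit left operand, right operand, then the operator.

8 7 9 + * 1 7 5 + + 9 + *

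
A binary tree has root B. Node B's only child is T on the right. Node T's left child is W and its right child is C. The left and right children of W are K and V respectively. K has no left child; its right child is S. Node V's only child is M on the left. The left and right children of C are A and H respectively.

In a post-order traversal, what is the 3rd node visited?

M

Post-order visits the left subtree, then the right subtree, then the node.
At B: no left child.
At B: go right to T.
  At T: go left to W.
    At W: go left to K.
      At K: no left child.
      At K: go right to S.
        S is a leaf — visit S.
      Visit K.
    At W: go right to V.
      At V: go left to M.
        M is a leaf — visit M.
      At V: no right child.
      Visit V.
    Visit W.
  At T: go right to C.
    At C: go left to A.
      A is a leaf — visit A.
    At C: go right to H.
      H is a leaf — visit H.
    Visit C.
  Visit T.
Visit B.
Full post-order sequence: S, K, M, V, W, A, H, C, T, B.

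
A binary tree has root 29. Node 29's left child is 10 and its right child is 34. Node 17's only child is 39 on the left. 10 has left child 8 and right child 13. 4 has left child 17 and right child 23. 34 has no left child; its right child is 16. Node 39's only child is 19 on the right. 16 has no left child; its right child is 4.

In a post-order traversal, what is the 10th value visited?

Post-order visits the left subtree, then the right subtree, then the node.
At 29: go left to 10.
  At 10: go left to 8.
    8 is a leaf — visit 8.
  At 10: go right to 13.
    13 is a leaf — visit 13.
  Visit 10.
At 29: go right to 34.
  At 34: no left child.
  At 34: go right to 16.
    At 16: no left child.
    At 16: go right to 4.
      At 4: go left to 17.
        At 17: go left to 39.
          At 39: no left child.
          At 39: go right to 19.
            19 is a leaf — visit 19.
          Visit 39.
        At 17: no right child.
        Visit 17.
      At 4: go right to 23.
        23 is a leaf — visit 23.
      Visit 4.
    Visit 16.
  Visit 34.
Visit 29.
Full post-order sequence: 8, 13, 10, 19, 39, 17, 23, 4, 16, 34, 29.

34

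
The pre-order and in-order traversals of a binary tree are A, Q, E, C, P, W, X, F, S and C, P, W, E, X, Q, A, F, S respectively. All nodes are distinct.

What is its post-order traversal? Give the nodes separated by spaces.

The first element of pre-order is the root; it splits in-order into left and right subtrees.
Root A: left subtree has 6 nodes {C, P, W, E, X, Q}, right has 2 {F, S}.
  Root Q: left subtree has 5 nodes {C, P, W, E, X}, right has 0 { }.
    Root E: left subtree has 3 nodes {C, P, W}, right has 1 {X}.
      Root C: left subtree has 0 nodes { }, right has 2 {P, W}.
        Root P: left subtree has 0 nodes { }, right has 1 {W}.
  Root F: left subtree has 0 nodes { }, right has 1 {S}.

W P C X E Q S F A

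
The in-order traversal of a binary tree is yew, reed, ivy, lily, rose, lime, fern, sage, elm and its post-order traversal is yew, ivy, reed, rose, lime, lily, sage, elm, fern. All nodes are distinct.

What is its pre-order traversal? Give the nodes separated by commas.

The last element of post-order is the root; it splits in-order into left and right subtrees.
Root fern: left subtree has 6 nodes {yew, reed, ivy, lily, rose, lime}, right has 2 {sage, elm}.
  Root lily: left subtree has 3 nodes {yew, reed, ivy}, right has 2 {rose, lime}.
    Root reed: left subtree has 1 node {yew}, right has 1 {ivy}.
    Root lime: left subtree has 1 node {rose}, right has 0 { }.
  Root elm: left subtree has 1 node {sage}, right has 0 { }.

fern, lily, reed, yew, ivy, lime, rose, elm, sage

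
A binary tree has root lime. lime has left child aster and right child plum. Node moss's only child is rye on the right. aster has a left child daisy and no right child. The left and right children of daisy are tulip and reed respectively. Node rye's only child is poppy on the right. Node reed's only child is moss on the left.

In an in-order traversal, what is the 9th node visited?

In-order visits the left subtree, then the node, then the right subtree.
At lime: go left to aster.
  At aster: go left to daisy.
    At daisy: go left to tulip.
      tulip is a leaf — visit tulip.
    Visit daisy.
    At daisy: go right to reed.
      At reed: go left to moss.
        At moss: no left child.
        Visit moss.
        At moss: go right to rye.
          At rye: no left child.
          Visit rye.
          At rye: go right to poppy.
            poppy is a leaf — visit poppy.
      Visit reed.
      At reed: no right child.
  Visit aster.
  At aster: no right child.
Visit lime.
At lime: go right to plum.
  plum is a leaf — visit plum.
Full in-order sequence: tulip, daisy, moss, rye, poppy, reed, aster, lime, plum.

plum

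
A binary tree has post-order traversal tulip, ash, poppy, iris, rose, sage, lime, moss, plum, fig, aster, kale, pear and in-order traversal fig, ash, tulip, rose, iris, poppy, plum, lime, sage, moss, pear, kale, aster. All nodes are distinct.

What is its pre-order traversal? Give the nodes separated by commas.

The last element of post-order is the root; it splits in-order into left and right subtrees.
Root pear: left subtree has 10 nodes {fig, ash, tulip, rose, iris, poppy, plum, lime, sage, moss}, right has 2 {kale, aster}.
  Root fig: left subtree has 0 nodes { }, right has 9 {ash, tulip, rose, iris, poppy, plum, lime, sage, moss}.
    Root plum: left subtree has 5 nodes {ash, tulip, rose, iris, poppy}, right has 3 {lime, sage, moss}.
      Root rose: left subtree has 2 nodes {ash, tulip}, right has 2 {iris, poppy}.
        Root ash: left subtree has 0 nodes { }, right has 1 {tulip}.
        Root iris: left subtree has 0 nodes { }, right has 1 {poppy}.
      Root moss: left subtree has 2 nodes {lime, sage}, right has 0 { }.
        Root lime: left subtree has 0 nodes { }, right has 1 {sage}.
  Root kale: left subtree has 0 nodes { }, right has 1 {aster}.

pear, fig, plum, rose, ash, tulip, iris, poppy, moss, lime, sage, kale, aster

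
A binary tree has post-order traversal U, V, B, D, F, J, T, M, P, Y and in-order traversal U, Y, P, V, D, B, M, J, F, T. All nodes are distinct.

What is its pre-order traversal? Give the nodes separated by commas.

The last element of post-order is the root; it splits in-order into left and right subtrees.
Root Y: left subtree has 1 node {U}, right has 8 {P, V, D, B, M, J, F, T}.
  Root P: left subtree has 0 nodes { }, right has 7 {V, D, B, M, J, F, T}.
    Root M: left subtree has 3 nodes {V, D, B}, right has 3 {J, F, T}.
      Root D: left subtree has 1 node {V}, right has 1 {B}.
      Root T: left subtree has 2 nodes {J, F}, right has 0 { }.
        Root J: left subtree has 0 nodes { }, right has 1 {F}.

Y, U, P, M, D, V, B, T, J, F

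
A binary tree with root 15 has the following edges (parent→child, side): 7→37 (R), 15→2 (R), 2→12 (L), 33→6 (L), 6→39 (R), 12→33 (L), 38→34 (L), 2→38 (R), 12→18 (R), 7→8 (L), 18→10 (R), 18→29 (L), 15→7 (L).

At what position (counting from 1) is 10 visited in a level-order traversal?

Level-order visits nodes level by level from the root, left to right within each level.
Level 0: 15
Level 1: 7, 2
Level 2: 8, 37, 12, 38
Level 3: 33, 18, 34
Level 4: 6, 29, 10
Level 5: 39
Full level-order sequence: 15, 7, 2, 8, 37, 12, 38, 33, 18, 34, 6, 29, 10, 39.

13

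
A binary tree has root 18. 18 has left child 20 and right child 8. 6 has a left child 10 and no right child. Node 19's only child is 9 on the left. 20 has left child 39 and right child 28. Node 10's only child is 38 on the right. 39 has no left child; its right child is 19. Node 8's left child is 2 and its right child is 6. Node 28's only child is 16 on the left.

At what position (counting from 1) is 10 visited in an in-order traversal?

10

In-order visits the left subtree, then the node, then the right subtree.
At 18: go left to 20.
  At 20: go left to 39.
    At 39: no left child.
    Visit 39.
    At 39: go right to 19.
      At 19: go left to 9.
        9 is a leaf — visit 9.
      Visit 19.
      At 19: no right child.
  Visit 20.
  At 20: go right to 28.
    At 28: go left to 16.
      16 is a leaf — visit 16.
    Visit 28.
    At 28: no right child.
Visit 18.
At 18: go right to 8.
  At 8: go left to 2.
    2 is a leaf — visit 2.
  Visit 8.
  At 8: go right to 6.
    At 6: go left to 10.
      At 10: no left child.
      Visit 10.
      At 10: go right to 38.
        38 is a leaf — visit 38.
    Visit 6.
    At 6: no right child.
Full in-order sequence: 39, 9, 19, 20, 16, 28, 18, 2, 8, 10, 38, 6.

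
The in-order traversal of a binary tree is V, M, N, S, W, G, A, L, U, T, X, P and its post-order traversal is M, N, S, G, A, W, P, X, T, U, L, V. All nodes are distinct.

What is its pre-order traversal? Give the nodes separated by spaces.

V L W S N M A G U T X P

The last element of post-order is the root; it splits in-order into left and right subtrees.
Root V: left subtree has 0 nodes { }, right has 11 {M, N, S, W, G, A, L, U, T, X, P}.
  Root L: left subtree has 6 nodes {M, N, S, W, G, A}, right has 4 {U, T, X, P}.
    Root W: left subtree has 3 nodes {M, N, S}, right has 2 {G, A}.
      Root S: left subtree has 2 nodes {M, N}, right has 0 { }.
        Root N: left subtree has 1 node {M}, right has 0 { }.
      Root A: left subtree has 1 node {G}, right has 0 { }.
    Root U: left subtree has 0 nodes { }, right has 3 {T, X, P}.
      Root T: left subtree has 0 nodes { }, right has 2 {X, P}.
        Root X: left subtree has 0 nodes { }, right has 1 {P}.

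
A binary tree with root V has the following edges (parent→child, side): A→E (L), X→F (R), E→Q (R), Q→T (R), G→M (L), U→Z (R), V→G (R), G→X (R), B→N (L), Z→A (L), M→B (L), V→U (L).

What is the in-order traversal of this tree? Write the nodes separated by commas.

In-order visits the left subtree, then the node, then the right subtree.
At V: go left to U.
  At U: no left child.
  Visit U.
  At U: go right to Z.
    At Z: go left to A.
      At A: go left to E.
        At E: no left child.
        Visit E.
        At E: go right to Q.
          At Q: no left child.
          Visit Q.
          At Q: go right to T.
            T is a leaf — visit T.
      Visit A.
      At A: no right child.
    Visit Z.
    At Z: no right child.
Visit V.
At V: go right to G.
  At G: go left to M.
    At M: go left to B.
      At B: go left to N.
        N is a leaf — visit N.
      Visit B.
      At B: no right child.
    Visit M.
    At M: no right child.
  Visit G.
  At G: go right to X.
    At X: no left child.
    Visit X.
    At X: go right to F.
      F is a leaf — visit F.

U, E, Q, T, A, Z, V, N, B, M, G, X, F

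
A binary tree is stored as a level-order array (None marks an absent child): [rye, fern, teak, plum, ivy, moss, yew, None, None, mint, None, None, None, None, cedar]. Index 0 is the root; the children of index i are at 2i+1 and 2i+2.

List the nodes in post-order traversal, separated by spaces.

Post-order visits the left subtree, then the right subtree, then the node.
At rye: go left to fern.
  At fern: go left to plum.
    plum is a leaf — visit plum.
  At fern: go right to ivy.
    At ivy: go left to mint.
      mint is a leaf — visit mint.
    At ivy: no right child.
    Visit ivy.
  Visit fern.
At rye: go right to teak.
  At teak: go left to moss.
    moss is a leaf — visit moss.
  At teak: go right to yew.
    At yew: no left child.
    At yew: go right to cedar.
      cedar is a leaf — visit cedar.
    Visit yew.
  Visit teak.
Visit rye.

plum mint ivy fern moss cedar yew teak rye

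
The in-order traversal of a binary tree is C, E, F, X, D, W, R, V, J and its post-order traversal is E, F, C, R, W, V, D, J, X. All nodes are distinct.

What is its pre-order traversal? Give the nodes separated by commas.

The last element of post-order is the root; it splits in-order into left and right subtrees.
Root X: left subtree has 3 nodes {C, E, F}, right has 5 {D, W, R, V, J}.
  Root C: left subtree has 0 nodes { }, right has 2 {E, F}.
    Root F: left subtree has 1 node {E}, right has 0 { }.
  Root J: left subtree has 4 nodes {D, W, R, V}, right has 0 { }.
    Root D: left subtree has 0 nodes { }, right has 3 {W, R, V}.
      Root V: left subtree has 2 nodes {W, R}, right has 0 { }.
        Root W: left subtree has 0 nodes { }, right has 1 {R}.

X, C, F, E, J, D, V, W, R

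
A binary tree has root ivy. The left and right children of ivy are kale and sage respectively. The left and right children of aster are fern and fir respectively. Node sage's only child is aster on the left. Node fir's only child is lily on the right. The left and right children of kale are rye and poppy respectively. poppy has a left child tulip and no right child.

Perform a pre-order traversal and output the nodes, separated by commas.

ivy, kale, rye, poppy, tulip, sage, aster, fern, fir, lily

Pre-order visits the node, then its left subtree, then its right subtree.
Visit ivy.
At ivy: go left to kale.
  Visit kale.
  At kale: go left to rye.
    rye is a leaf — visit rye.
  At kale: go right to poppy.
    Visit poppy.
    At poppy: go left to tulip.
      tulip is a leaf — visit tulip.
    At poppy: no right child.
At ivy: go right to sage.
  Visit sage.
  At sage: go left to aster.
    Visit aster.
    At aster: go left to fern.
      fern is a leaf — visit fern.
    At aster: go right to fir.
      Visit fir.
      At fir: no left child.
      At fir: go right to lily.
        lily is a leaf — visit lily.
  At sage: no right child.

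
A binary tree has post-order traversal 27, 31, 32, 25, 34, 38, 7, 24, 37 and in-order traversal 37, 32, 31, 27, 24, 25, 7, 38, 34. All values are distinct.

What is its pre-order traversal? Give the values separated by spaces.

37 24 32 31 27 7 25 38 34

The last element of post-order is the root; it splits in-order into left and right subtrees.
Root 37: left subtree has 0 nodes { }, right has 8 {32, 31, 27, 24, 25, 7, 38, 34}.
  Root 24: left subtree has 3 nodes {32, 31, 27}, right has 4 {25, 7, 38, 34}.
    Root 32: left subtree has 0 nodes { }, right has 2 {31, 27}.
      Root 31: left subtree has 0 nodes { }, right has 1 {27}.
    Root 7: left subtree has 1 node {25}, right has 2 {38, 34}.
      Root 38: left subtree has 0 nodes { }, right has 1 {34}.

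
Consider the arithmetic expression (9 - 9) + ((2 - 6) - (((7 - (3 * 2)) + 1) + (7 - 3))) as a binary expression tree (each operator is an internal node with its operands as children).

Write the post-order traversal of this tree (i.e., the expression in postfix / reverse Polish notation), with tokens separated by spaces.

Post-order on an expression tree gives postfix notation: for each operator, emit left operand, right operand, then the operator.

9 9 - 2 6 - 7 3 2 * - 1 + 7 3 - + - +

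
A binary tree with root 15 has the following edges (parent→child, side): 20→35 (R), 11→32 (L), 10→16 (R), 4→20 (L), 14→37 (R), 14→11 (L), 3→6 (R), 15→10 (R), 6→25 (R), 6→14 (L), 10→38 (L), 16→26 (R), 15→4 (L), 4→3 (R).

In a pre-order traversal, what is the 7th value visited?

Pre-order visits the node, then its left subtree, then its right subtree.
Visit 15.
At 15: go left to 4.
  Visit 4.
  At 4: go left to 20.
    Visit 20.
    At 20: no left child.
    At 20: go right to 35.
      35 is a leaf — visit 35.
  At 4: go right to 3.
    Visit 3.
    At 3: no left child.
    At 3: go right to 6.
      Visit 6.
      At 6: go left to 14.
        Visit 14.
        At 14: go left to 11.
          Visit 11.
          At 11: go left to 32.
            32 is a leaf — visit 32.
          At 11: no right child.
        At 14: go right to 37.
          37 is a leaf — visit 37.
      At 6: go right to 25.
        25 is a leaf — visit 25.
At 15: go right to 10.
  Visit 10.
  At 10: go left to 38.
    38 is a leaf — visit 38.
  At 10: go right to 16.
    Visit 16.
    At 16: no left child.
    At 16: go right to 26.
      26 is a leaf — visit 26.
Full pre-order sequence: 15, 4, 20, 35, 3, 6, 14, 11, 32, 37, 25, 10, 38, 16, 26.

14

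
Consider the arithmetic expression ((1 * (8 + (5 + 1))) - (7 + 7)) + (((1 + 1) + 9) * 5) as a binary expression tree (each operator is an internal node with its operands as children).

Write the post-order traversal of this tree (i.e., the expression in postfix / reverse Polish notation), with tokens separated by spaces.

Post-order on an expression tree gives postfix notation: for each operator, emit left operand, right operand, then the operator.

1 8 5 1 + + * 7 7 + - 1 1 + 9 + 5 * +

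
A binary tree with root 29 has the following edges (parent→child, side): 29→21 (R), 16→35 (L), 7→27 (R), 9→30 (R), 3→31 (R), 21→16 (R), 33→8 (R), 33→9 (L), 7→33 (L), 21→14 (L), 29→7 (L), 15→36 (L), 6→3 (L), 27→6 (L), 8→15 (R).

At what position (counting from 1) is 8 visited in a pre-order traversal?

6

Pre-order visits the node, then its left subtree, then its right subtree.
Visit 29.
At 29: go left to 7.
  Visit 7.
  At 7: go left to 33.
    Visit 33.
    At 33: go left to 9.
      Visit 9.
      At 9: no left child.
      At 9: go right to 30.
        30 is a leaf — visit 30.
    At 33: go right to 8.
      Visit 8.
      At 8: no left child.
      At 8: go right to 15.
        Visit 15.
        At 15: go left to 36.
          36 is a leaf — visit 36.
        At 15: no right child.
  At 7: go right to 27.
    Visit 27.
    At 27: go left to 6.
      Visit 6.
      At 6: go left to 3.
        Visit 3.
        At 3: no left child.
        At 3: go right to 31.
          31 is a leaf — visit 31.
      At 6: no right child.
    At 27: no right child.
At 29: go right to 21.
  Visit 21.
  At 21: go left to 14.
    14 is a leaf — visit 14.
  At 21: go right to 16.
    Visit 16.
    At 16: go left to 35.
      35 is a leaf — visit 35.
    At 16: no right child.
Full pre-order sequence: 29, 7, 33, 9, 30, 8, 15, 36, 27, 6, 3, 31, 21, 14, 16, 35.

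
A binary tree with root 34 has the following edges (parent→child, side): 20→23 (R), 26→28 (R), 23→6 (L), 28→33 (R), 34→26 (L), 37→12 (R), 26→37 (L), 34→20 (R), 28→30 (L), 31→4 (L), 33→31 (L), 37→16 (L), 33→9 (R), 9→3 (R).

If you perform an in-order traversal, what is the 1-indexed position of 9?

In-order visits the left subtree, then the node, then the right subtree.
At 34: go left to 26.
  At 26: go left to 37.
    At 37: go left to 16.
      16 is a leaf — visit 16.
    Visit 37.
    At 37: go right to 12.
      12 is a leaf — visit 12.
  Visit 26.
  At 26: go right to 28.
    At 28: go left to 30.
      30 is a leaf — visit 30.
    Visit 28.
    At 28: go right to 33.
      At 33: go left to 31.
        At 31: go left to 4.
          4 is a leaf — visit 4.
        Visit 31.
        At 31: no right child.
      Visit 33.
      At 33: go right to 9.
        At 9: no left child.
        Visit 9.
        At 9: go right to 3.
          3 is a leaf — visit 3.
Visit 34.
At 34: go right to 20.
  At 20: no left child.
  Visit 20.
  At 20: go right to 23.
    At 23: go left to 6.
      6 is a leaf — visit 6.
    Visit 23.
    At 23: no right child.
Full in-order sequence: 16, 37, 12, 26, 30, 28, 4, 31, 33, 9, 3, 34, 20, 6, 23.

10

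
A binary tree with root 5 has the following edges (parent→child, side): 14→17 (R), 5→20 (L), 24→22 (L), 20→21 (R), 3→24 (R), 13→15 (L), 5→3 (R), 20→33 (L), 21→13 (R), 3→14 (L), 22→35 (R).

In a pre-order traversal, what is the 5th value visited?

Pre-order visits the node, then its left subtree, then its right subtree.
Visit 5.
At 5: go left to 20.
  Visit 20.
  At 20: go left to 33.
    33 is a leaf — visit 33.
  At 20: go right to 21.
    Visit 21.
    At 21: no left child.
    At 21: go right to 13.
      Visit 13.
      At 13: go left to 15.
        15 is a leaf — visit 15.
      At 13: no right child.
At 5: go right to 3.
  Visit 3.
  At 3: go left to 14.
    Visit 14.
    At 14: no left child.
    At 14: go right to 17.
      17 is a leaf — visit 17.
  At 3: go right to 24.
    Visit 24.
    At 24: go left to 22.
      Visit 22.
      At 22: no left child.
      At 22: go right to 35.
        35 is a leaf — visit 35.
    At 24: no right child.
Full pre-order sequence: 5, 20, 33, 21, 13, 15, 3, 14, 17, 24, 22, 35.

13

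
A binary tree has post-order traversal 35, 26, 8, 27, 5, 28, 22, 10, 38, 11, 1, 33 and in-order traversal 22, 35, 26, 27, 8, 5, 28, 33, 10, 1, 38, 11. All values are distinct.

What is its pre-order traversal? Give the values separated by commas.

33, 22, 28, 5, 27, 26, 35, 8, 1, 10, 11, 38

The last element of post-order is the root; it splits in-order into left and right subtrees.
Root 33: left subtree has 7 nodes {22, 35, 26, 27, 8, 5, 28}, right has 4 {10, 1, 38, 11}.
  Root 22: left subtree has 0 nodes { }, right has 6 {35, 26, 27, 8, 5, 28}.
    Root 28: left subtree has 5 nodes {35, 26, 27, 8, 5}, right has 0 { }.
      Root 5: left subtree has 4 nodes {35, 26, 27, 8}, right has 0 { }.
        Root 27: left subtree has 2 nodes {35, 26}, right has 1 {8}.
          Root 26: left subtree has 1 node {35}, right has 0 { }.
  Root 1: left subtree has 1 node {10}, right has 2 {38, 11}.
    Root 11: left subtree has 1 node {38}, right has 0 { }.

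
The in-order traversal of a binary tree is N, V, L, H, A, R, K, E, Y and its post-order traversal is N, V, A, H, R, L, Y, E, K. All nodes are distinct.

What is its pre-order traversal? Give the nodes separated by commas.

K, L, V, N, R, H, A, E, Y

The last element of post-order is the root; it splits in-order into left and right subtrees.
Root K: left subtree has 6 nodes {N, V, L, H, A, R}, right has 2 {E, Y}.
  Root L: left subtree has 2 nodes {N, V}, right has 3 {H, A, R}.
    Root V: left subtree has 1 node {N}, right has 0 { }.
    Root R: left subtree has 2 nodes {H, A}, right has 0 { }.
      Root H: left subtree has 0 nodes { }, right has 1 {A}.
  Root E: left subtree has 0 nodes { }, right has 1 {Y}.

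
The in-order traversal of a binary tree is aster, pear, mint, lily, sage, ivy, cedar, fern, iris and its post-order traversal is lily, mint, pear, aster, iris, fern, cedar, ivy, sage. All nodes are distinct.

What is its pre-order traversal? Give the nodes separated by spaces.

sage aster pear mint lily ivy cedar fern iris

The last element of post-order is the root; it splits in-order into left and right subtrees.
Root sage: left subtree has 4 nodes {aster, pear, mint, lily}, right has 4 {ivy, cedar, fern, iris}.
  Root aster: left subtree has 0 nodes { }, right has 3 {pear, mint, lily}.
    Root pear: left subtree has 0 nodes { }, right has 2 {mint, lily}.
      Root mint: left subtree has 0 nodes { }, right has 1 {lily}.
  Root ivy: left subtree has 0 nodes { }, right has 3 {cedar, fern, iris}.
    Root cedar: left subtree has 0 nodes { }, right has 2 {fern, iris}.
      Root fern: left subtree has 0 nodes { }, right has 1 {iris}.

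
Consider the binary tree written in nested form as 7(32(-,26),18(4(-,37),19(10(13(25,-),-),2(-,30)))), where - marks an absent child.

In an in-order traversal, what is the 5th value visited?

37

In-order visits the left subtree, then the node, then the right subtree.
At 7: go left to 32.
  At 32: no left child.
  Visit 32.
  At 32: go right to 26.
    26 is a leaf — visit 26.
Visit 7.
At 7: go right to 18.
  At 18: go left to 4.
    At 4: no left child.
    Visit 4.
    At 4: go right to 37.
      37 is a leaf — visit 37.
  Visit 18.
  At 18: go right to 19.
    At 19: go left to 10.
      At 10: go left to 13.
        At 13: go left to 25.
          25 is a leaf — visit 25.
        Visit 13.
        At 13: no right child.
      Visit 10.
      At 10: no right child.
    Visit 19.
    At 19: go right to 2.
      At 2: no left child.
      Visit 2.
      At 2: go right to 30.
        30 is a leaf — visit 30.
Full in-order sequence: 32, 26, 7, 4, 37, 18, 25, 13, 10, 19, 2, 30.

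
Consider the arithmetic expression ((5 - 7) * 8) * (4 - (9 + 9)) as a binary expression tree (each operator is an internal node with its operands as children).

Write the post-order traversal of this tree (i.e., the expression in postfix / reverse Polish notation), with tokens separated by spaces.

5 7 - 8 * 4 9 9 + - *

Post-order on an expression tree gives postfix notation: for each operator, emit left operand, right operand, then the operator.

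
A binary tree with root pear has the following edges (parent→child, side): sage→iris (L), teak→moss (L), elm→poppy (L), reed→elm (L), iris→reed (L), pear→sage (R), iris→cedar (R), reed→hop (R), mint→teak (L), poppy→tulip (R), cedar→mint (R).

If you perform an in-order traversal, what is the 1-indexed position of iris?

In-order visits the left subtree, then the node, then the right subtree.
At pear: no left child.
Visit pear.
At pear: go right to sage.
  At sage: go left to iris.
    At iris: go left to reed.
      At reed: go left to elm.
        At elm: go left to poppy.
          At poppy: no left child.
          Visit poppy.
          At poppy: go right to tulip.
            tulip is a leaf — visit tulip.
        Visit elm.
        At elm: no right child.
      Visit reed.
      At reed: go right to hop.
        hop is a leaf — visit hop.
    Visit iris.
    At iris: go right to cedar.
      At cedar: no left child.
      Visit cedar.
      At cedar: go right to mint.
        At mint: go left to teak.
          At teak: go left to moss.
            moss is a leaf — visit moss.
          Visit teak.
          At teak: no right child.
        Visit mint.
        At mint: no right child.
  Visit sage.
  At sage: no right child.
Full in-order sequence: pear, poppy, tulip, elm, reed, hop, iris, cedar, moss, teak, mint, sage.

7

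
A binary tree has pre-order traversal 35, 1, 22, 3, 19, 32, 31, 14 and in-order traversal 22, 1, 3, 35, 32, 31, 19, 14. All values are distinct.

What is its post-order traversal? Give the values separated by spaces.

The first element of pre-order is the root; it splits in-order into left and right subtrees.
Root 35: left subtree has 3 nodes {22, 1, 3}, right has 4 {32, 31, 19, 14}.
  Root 1: left subtree has 1 node {22}, right has 1 {3}.
  Root 19: left subtree has 2 nodes {32, 31}, right has 1 {14}.
    Root 32: left subtree has 0 nodes { }, right has 1 {31}.

22 3 1 31 32 14 19 35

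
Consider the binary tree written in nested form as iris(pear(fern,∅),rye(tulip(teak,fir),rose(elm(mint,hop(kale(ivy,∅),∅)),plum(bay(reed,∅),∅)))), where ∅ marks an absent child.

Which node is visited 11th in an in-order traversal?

kale

In-order visits the left subtree, then the node, then the right subtree.
At iris: go left to pear.
  At pear: go left to fern.
    fern is a leaf — visit fern.
  Visit pear.
  At pear: no right child.
Visit iris.
At iris: go right to rye.
  At rye: go left to tulip.
    At tulip: go left to teak.
      teak is a leaf — visit teak.
    Visit tulip.
    At tulip: go right to fir.
      fir is a leaf — visit fir.
  Visit rye.
  At rye: go right to rose.
    At rose: go left to elm.
      At elm: go left to mint.
        mint is a leaf — visit mint.
      Visit elm.
      At elm: go right to hop.
        At hop: go left to kale.
          At kale: go left to ivy.
            ivy is a leaf — visit ivy.
          Visit kale.
          At kale: no right child.
        Visit hop.
        At hop: no right child.
    Visit rose.
    At rose: go right to plum.
      At plum: go left to bay.
        At bay: go left to reed.
          reed is a leaf — visit reed.
        Visit bay.
        At bay: no right child.
      Visit plum.
      At plum: no right child.
Full in-order sequence: fern, pear, iris, teak, tulip, fir, rye, mint, elm, ivy, kale, hop, rose, reed, bay, plum.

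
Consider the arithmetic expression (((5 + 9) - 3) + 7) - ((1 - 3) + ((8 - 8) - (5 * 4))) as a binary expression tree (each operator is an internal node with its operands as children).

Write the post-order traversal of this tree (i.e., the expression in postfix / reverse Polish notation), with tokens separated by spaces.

5 9 + 3 - 7 + 1 3 - 8 8 - 5 4 * - + -

Post-order on an expression tree gives postfix notation: for each operator, emit left operand, right operand, then the operator.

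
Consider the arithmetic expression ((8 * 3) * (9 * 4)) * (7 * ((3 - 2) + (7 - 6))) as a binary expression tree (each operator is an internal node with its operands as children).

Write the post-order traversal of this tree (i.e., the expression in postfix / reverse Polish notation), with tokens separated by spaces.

Post-order on an expression tree gives postfix notation: for each operator, emit left operand, right operand, then the operator.

8 3 * 9 4 * * 7 3 2 - 7 6 - + * *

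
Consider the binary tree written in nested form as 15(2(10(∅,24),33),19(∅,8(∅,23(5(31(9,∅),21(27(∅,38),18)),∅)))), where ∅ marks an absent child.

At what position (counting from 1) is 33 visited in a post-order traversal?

3

Post-order visits the left subtree, then the right subtree, then the node.
At 15: go left to 2.
  At 2: go left to 10.
    At 10: no left child.
    At 10: go right to 24.
      24 is a leaf — visit 24.
    Visit 10.
  At 2: go right to 33.
    33 is a leaf — visit 33.
  Visit 2.
At 15: go right to 19.
  At 19: no left child.
  At 19: go right to 8.
    At 8: no left child.
    At 8: go right to 23.
      At 23: go left to 5.
        At 5: go left to 31.
          At 31: go left to 9.
            9 is a leaf — visit 9.
          At 31: no right child.
          Visit 31.
        At 5: go right to 21.
          At 21: go left to 27.
            At 27: no left child.
            At 27: go right to 38.
              38 is a leaf — visit 38.
            Visit 27.
          At 21: go right to 18.
            18 is a leaf — visit 18.
          Visit 21.
        Visit 5.
      At 23: no right child.
      Visit 23.
    Visit 8.
  Visit 19.
Visit 15.
Full post-order sequence: 24, 10, 33, 2, 9, 31, 38, 27, 18, 21, 5, 23, 8, 19, 15.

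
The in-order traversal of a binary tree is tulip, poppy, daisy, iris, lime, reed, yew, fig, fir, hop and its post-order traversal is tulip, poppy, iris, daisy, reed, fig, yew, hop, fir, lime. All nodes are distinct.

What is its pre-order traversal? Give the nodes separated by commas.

The last element of post-order is the root; it splits in-order into left and right subtrees.
Root lime: left subtree has 4 nodes {tulip, poppy, daisy, iris}, right has 5 {reed, yew, fig, fir, hop}.
  Root daisy: left subtree has 2 nodes {tulip, poppy}, right has 1 {iris}.
    Root poppy: left subtree has 1 node {tulip}, right has 0 { }.
  Root fir: left subtree has 3 nodes {reed, yew, fig}, right has 1 {hop}.
    Root yew: left subtree has 1 node {reed}, right has 1 {fig}.

lime, daisy, poppy, tulip, iris, fir, yew, reed, fig, hop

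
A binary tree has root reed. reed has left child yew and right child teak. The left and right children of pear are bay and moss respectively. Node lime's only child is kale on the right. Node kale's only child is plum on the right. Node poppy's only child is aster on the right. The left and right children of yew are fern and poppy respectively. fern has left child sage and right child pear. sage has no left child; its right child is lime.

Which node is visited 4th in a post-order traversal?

Post-order visits the left subtree, then the right subtree, then the node.
At reed: go left to yew.
  At yew: go left to fern.
    At fern: go left to sage.
      At sage: no left child.
      At sage: go right to lime.
        At lime: no left child.
        At lime: go right to kale.
          At kale: no left child.
          At kale: go right to plum.
            plum is a leaf — visit plum.
          Visit kale.
        Visit lime.
      Visit sage.
    At fern: go right to pear.
      At pear: go left to bay.
        bay is a leaf — visit bay.
      At pear: go right to moss.
        moss is a leaf — visit moss.
      Visit pear.
    Visit fern.
  At yew: go right to poppy.
    At poppy: no left child.
    At poppy: go right to aster.
      aster is a leaf — visit aster.
    Visit poppy.
  Visit yew.
At reed: go right to teak.
  teak is a leaf — visit teak.
Visit reed.
Full post-order sequence: plum, kale, lime, sage, bay, moss, pear, fern, aster, poppy, yew, teak, reed.

sage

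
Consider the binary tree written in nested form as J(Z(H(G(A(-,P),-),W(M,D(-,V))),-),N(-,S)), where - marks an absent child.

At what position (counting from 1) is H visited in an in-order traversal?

4

In-order visits the left subtree, then the node, then the right subtree.
At J: go left to Z.
  At Z: go left to H.
    At H: go left to G.
      At G: go left to A.
        At A: no left child.
        Visit A.
        At A: go right to P.
          P is a leaf — visit P.
      Visit G.
      At G: no right child.
    Visit H.
    At H: go right to W.
      At W: go left to M.
        M is a leaf — visit M.
      Visit W.
      At W: go right to D.
        At D: no left child.
        Visit D.
        At D: go right to V.
          V is a leaf — visit V.
  Visit Z.
  At Z: no right child.
Visit J.
At J: go right to N.
  At N: no left child.
  Visit N.
  At N: go right to S.
    S is a leaf — visit S.
Full in-order sequence: A, P, G, H, M, W, D, V, Z, J, N, S.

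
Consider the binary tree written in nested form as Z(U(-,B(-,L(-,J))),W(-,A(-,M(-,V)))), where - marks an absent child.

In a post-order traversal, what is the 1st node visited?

J

Post-order visits the left subtree, then the right subtree, then the node.
At Z: go left to U.
  At U: no left child.
  At U: go right to B.
    At B: no left child.
    At B: go right to L.
      At L: no left child.
      At L: go right to J.
        J is a leaf — visit J.
      Visit L.
    Visit B.
  Visit U.
At Z: go right to W.
  At W: no left child.
  At W: go right to A.
    At A: no left child.
    At A: go right to M.
      At M: no left child.
      At M: go right to V.
        V is a leaf — visit V.
      Visit M.
    Visit A.
  Visit W.
Visit Z.
Full post-order sequence: J, L, B, U, V, M, A, W, Z.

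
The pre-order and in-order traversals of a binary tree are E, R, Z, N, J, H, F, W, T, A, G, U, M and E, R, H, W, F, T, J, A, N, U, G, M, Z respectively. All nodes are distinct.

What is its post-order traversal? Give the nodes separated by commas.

W, T, F, H, A, J, U, M, G, N, Z, R, E

The first element of pre-order is the root; it splits in-order into left and right subtrees.
Root E: left subtree has 0 nodes { }, right has 12 {R, H, W, F, T, J, A, N, U, G, M, Z}.
  Root R: left subtree has 0 nodes { }, right has 11 {H, W, F, T, J, A, N, U, G, M, Z}.
    Root Z: left subtree has 10 nodes {H, W, F, T, J, A, N, U, G, M}, right has 0 { }.
      Root N: left subtree has 6 nodes {H, W, F, T, J, A}, right has 3 {U, G, M}.
        Root J: left subtree has 4 nodes {H, W, F, T}, right has 1 {A}.
          Root H: left subtree has 0 nodes { }, right has 3 {W, F, T}.
            Root F: left subtree has 1 node {W}, right has 1 {T}.
        Root G: left subtree has 1 node {U}, right has 1 {M}.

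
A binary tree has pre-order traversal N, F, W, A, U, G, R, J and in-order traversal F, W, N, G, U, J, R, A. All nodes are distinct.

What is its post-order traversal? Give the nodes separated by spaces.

The first element of pre-order is the root; it splits in-order into left and right subtrees.
Root N: left subtree has 2 nodes {F, W}, right has 5 {G, U, J, R, A}.
  Root F: left subtree has 0 nodes { }, right has 1 {W}.
  Root A: left subtree has 4 nodes {G, U, J, R}, right has 0 { }.
    Root U: left subtree has 1 node {G}, right has 2 {J, R}.
      Root R: left subtree has 1 node {J}, right has 0 { }.

W F G J R U A N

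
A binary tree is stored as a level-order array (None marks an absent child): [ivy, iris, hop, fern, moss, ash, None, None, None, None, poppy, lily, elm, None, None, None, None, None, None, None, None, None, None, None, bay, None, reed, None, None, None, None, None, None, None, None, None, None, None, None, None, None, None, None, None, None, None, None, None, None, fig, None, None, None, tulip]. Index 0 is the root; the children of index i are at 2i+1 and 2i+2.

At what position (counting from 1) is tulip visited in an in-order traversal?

11

In-order visits the left subtree, then the node, then the right subtree.
At ivy: go left to iris.
  At iris: go left to fern.
    fern is a leaf — visit fern.
  Visit iris.
  At iris: go right to moss.
    At moss: no left child.
    Visit moss.
    At moss: go right to poppy.
      poppy is a leaf — visit poppy.
Visit ivy.
At ivy: go right to hop.
  At hop: go left to ash.
    At ash: go left to lily.
      At lily: no left child.
      Visit lily.
      At lily: go right to bay.
        At bay: go left to fig.
          fig is a leaf — visit fig.
        Visit bay.
        At bay: no right child.
    Visit ash.
    At ash: go right to elm.
      At elm: no left child.
      Visit elm.
      At elm: go right to reed.
        At reed: go left to tulip.
          tulip is a leaf — visit tulip.
        Visit reed.
        At reed: no right child.
  Visit hop.
  At hop: no right child.
Full in-order sequence: fern, iris, moss, poppy, ivy, lily, fig, bay, ash, elm, tulip, reed, hop.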